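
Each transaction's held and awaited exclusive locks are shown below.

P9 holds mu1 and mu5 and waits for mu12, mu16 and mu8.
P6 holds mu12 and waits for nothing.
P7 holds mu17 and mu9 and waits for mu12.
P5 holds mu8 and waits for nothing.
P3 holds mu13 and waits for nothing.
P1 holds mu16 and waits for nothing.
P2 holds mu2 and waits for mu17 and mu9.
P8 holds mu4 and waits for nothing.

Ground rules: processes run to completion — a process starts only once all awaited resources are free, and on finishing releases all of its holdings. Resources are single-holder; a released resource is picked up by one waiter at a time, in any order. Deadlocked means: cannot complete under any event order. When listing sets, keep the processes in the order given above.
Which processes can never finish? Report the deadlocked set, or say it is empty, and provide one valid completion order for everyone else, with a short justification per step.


The deadlocked set is empty.
Key observation: every chain of waits terminates; starting from the processes that wait on nothing, all the rest unlock in turn.
One completion order for the rest: P5, P6, P3, P7, P1, P2, P9, P8.
Verifying each step:
  P5 waits on nothing -> runs at once and releases mu8
  P6 waits on nothing -> runs at once and releases mu12
  P3 waits on nothing -> runs at once and releases mu13
  P7 waits on mu12 — all released -> runs and releases mu17 and mu9
  P1 waits on nothing -> runs at once and releases mu16
  P2 waits on mu17 and mu9 — all released -> runs and releases mu2
  P9 waits on mu12, mu16 and mu8 — all released -> runs and releases mu1 and mu5
  P8 waits on nothing -> runs at once and releases mu4


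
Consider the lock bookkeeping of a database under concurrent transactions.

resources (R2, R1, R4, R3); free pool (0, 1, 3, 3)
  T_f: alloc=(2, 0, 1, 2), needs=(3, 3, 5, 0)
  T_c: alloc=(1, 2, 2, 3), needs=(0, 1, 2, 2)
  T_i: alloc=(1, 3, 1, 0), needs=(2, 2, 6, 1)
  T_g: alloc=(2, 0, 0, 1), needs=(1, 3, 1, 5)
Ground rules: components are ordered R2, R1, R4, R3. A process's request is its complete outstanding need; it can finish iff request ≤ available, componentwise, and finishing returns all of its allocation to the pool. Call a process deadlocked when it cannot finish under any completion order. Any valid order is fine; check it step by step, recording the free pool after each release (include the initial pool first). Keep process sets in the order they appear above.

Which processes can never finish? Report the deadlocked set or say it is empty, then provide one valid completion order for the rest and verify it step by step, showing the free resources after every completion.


The deadlocked set is empty.
Key observation: starting with T_c, each completion frees enough for the next — no one is permanently blocked.
The rest can finish in the order T_c, T_g, T_f, T_i. Step-by-step check:
  pool = (0, 1, 3, 3)
  T_c needs (0, 1, 2, 2) <= (0, 1, 3, 3) -> finishes; pool += (1, 2, 2, 3) = (1, 3, 5, 6)
  T_g needs (1, 3, 1, 5) <= (1, 3, 5, 6) -> finishes; pool += (2, 0, 0, 1) = (3, 3, 5, 7)
  T_f needs (3, 3, 5, 0) <= (3, 3, 5, 7) -> finishes; pool += (2, 0, 1, 2) = (5, 3, 6, 9)
  T_i needs (2, 2, 6, 1) <= (5, 3, 6, 9) -> finishes; pool += (1, 3, 1, 0) = (6, 6, 7, 9)


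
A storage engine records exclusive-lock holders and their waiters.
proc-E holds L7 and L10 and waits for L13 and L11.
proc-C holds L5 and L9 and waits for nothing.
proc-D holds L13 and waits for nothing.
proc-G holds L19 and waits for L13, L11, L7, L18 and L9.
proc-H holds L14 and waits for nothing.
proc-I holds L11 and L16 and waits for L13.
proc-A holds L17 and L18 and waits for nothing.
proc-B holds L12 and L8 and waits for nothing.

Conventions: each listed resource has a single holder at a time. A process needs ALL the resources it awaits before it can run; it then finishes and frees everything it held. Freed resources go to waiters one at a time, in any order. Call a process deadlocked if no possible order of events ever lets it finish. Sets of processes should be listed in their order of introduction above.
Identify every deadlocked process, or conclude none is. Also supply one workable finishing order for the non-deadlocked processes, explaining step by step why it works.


Nothing here is deadlocked.
Key observation: the waits form no ring: some process can always run, and its releases unblock the others one by one.
The rest can finish in the order proc-D, proc-B, proc-I, proc-H, proc-A, proc-C, proc-E, proc-G.
Check, step by step:
  proc-D waits on nothing -> runs at once and releases L13
  proc-B waits on nothing -> runs at once and releases L12 and L8
  proc-I: everything it awaited (L13) is free; runs, freeing L11 and L16
  proc-H waits on nothing -> runs at once and releases L14
  proc-A waits on nothing -> runs at once and releases L17 and L18
  proc-C waits on nothing -> runs at once and releases L5 and L9
  proc-E: everything it awaited (L13 and L11) is free; runs, freeing L7 and L10
  proc-G: everything it awaited (L13, L11, L7, L18 and L9) is free; runs, freeing L19


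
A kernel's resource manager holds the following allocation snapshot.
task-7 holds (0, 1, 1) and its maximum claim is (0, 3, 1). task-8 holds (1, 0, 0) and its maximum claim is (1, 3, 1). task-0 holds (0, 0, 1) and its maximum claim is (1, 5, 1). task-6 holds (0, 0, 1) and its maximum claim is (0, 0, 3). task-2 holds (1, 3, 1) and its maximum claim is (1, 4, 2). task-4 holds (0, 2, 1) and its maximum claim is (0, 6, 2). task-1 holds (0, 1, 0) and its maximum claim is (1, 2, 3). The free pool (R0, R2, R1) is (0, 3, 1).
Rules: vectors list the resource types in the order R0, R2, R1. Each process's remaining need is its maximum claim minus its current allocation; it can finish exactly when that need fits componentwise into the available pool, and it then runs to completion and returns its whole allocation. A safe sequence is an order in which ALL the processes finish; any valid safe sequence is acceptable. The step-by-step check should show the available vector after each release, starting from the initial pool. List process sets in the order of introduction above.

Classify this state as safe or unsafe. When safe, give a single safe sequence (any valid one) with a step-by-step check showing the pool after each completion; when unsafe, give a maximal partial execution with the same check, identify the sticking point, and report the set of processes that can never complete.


SAFE, for example via the order task-7, task-4, task-6, task-8, task-2, task-1, task-0.
Key observation: task-4 is the earliest step where a requested resource binds exactly: need (0, 4, 1), pool (0, 4, 2) at its turn.
Verifying each step:
  pool = (0, 3, 1)
  task-7: need (0, 2, 0) fits (0, 3, 1); releases (0, 1, 1), pool now (0, 4, 2)
  task-4: need (0, 4, 1) fits (0, 4, 2); releases (0, 2, 1), pool now (0, 6, 3)
  task-6: need (0, 0, 2) fits (0, 6, 3); releases (0, 0, 1), pool now (0, 6, 4)
  task-8: need (0, 3, 1) fits (0, 6, 4); releases (1, 0, 0), pool now (1, 6, 4)
  task-2: need (0, 1, 1) fits (1, 6, 4); releases (1, 3, 1), pool now (2, 9, 5)
  task-1: need (1, 1, 3) fits (2, 9, 5); releases (0, 1, 0), pool now (2, 10, 5)
  task-0: need (1, 5, 0) fits (2, 10, 5); releases (0, 0, 1), pool now (2, 10, 6)


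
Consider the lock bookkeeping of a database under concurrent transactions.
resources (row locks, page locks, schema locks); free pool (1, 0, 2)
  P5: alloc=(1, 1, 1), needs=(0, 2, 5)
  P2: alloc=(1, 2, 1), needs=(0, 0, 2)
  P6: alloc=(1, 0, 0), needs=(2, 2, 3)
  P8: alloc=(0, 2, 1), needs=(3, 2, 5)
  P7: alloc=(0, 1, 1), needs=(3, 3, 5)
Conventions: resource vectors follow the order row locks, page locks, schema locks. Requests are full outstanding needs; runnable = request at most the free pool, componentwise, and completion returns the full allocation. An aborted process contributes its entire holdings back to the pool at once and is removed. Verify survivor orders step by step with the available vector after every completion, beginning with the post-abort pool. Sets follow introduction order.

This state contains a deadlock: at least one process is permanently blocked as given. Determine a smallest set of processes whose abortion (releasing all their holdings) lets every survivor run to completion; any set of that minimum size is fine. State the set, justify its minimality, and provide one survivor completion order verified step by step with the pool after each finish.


Abort P5 and P8.
Key observation: before aborting P5 and P8, P7 was permanently blocked — no order could ever run it; afterwards it completes at step 3.
Why nothing smaller works — every single abort fails: P5 alone leaves P8 blocked (short on schema locks); P2 alone leaves P5 blocked (short on schema locks); P6 alone leaves P5 blocked (short on schema locks); P8 alone leaves P5 blocked (short on schema locks); P7 alone leaves P5 blocked (short on schema locks).
One survivor order: P6, P2, P7. Check, step by step (post-abort pool first):
  pool = (2, 3, 4)
  P6 needs (2, 2, 3) <= (2, 3, 4) -> finishes; pool += (1, 0, 0) = (3, 3, 4)
  P2 needs (0, 0, 2) <= (3, 3, 4) -> finishes; pool += (1, 2, 1) = (4, 5, 5)
  P7 needs (3, 3, 5) <= (4, 5, 5) -> finishes; pool += (0, 1, 1) = (4, 6, 6)


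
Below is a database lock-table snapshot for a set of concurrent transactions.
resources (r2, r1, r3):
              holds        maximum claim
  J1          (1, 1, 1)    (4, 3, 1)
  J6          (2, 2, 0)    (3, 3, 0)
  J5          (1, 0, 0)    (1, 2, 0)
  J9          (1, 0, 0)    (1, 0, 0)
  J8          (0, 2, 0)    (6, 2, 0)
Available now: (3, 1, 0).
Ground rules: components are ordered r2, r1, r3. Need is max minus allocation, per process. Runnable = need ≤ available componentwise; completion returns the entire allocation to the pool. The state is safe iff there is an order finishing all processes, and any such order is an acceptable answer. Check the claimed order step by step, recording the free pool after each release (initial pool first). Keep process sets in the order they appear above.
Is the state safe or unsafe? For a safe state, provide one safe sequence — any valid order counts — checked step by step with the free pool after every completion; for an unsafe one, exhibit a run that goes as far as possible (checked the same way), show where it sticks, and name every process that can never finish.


SAFE. One safe sequence: J6, J1, J5, J9, J8.
Key observation: at J6 the run first touches a limit — (1, 1, 0) against (3, 1, 0), exact on a resource it actually requests.
Step-by-step check:
  pool = (3, 1, 0)
  J6 needs (1, 1, 0) <= (3, 1, 0) -> finishes; pool += (2, 2, 0) = (5, 3, 0)
  J1 needs (3, 2, 0) <= (5, 3, 0) -> finishes; pool += (1, 1, 1) = (6, 4, 1)
  J5 needs (0, 2, 0) <= (6, 4, 1) -> finishes; pool += (1, 0, 0) = (7, 4, 1)
  J9 needs (0, 0, 0) <= (7, 4, 1) -> finishes; pool += (1, 0, 0) = (8, 4, 1)
  J8 needs (6, 0, 0) <= (8, 4, 1) -> finishes; pool += (0, 2, 0) = (8, 6, 1)


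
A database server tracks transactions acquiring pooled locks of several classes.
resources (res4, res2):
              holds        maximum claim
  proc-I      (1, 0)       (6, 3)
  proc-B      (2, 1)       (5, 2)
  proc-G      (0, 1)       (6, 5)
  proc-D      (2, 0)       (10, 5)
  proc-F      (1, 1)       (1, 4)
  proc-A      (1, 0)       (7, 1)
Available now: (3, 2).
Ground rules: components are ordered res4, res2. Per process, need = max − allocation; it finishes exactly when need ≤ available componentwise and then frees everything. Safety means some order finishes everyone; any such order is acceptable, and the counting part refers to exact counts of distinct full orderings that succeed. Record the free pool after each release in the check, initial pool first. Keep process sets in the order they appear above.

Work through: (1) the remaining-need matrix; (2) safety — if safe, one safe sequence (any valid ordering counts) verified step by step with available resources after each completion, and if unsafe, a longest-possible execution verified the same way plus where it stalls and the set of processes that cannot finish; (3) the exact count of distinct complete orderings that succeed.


(1) Outstanding need per process (order res4, res2):
  proc-I: (5, 3)
  proc-B: (3, 1)
  proc-G: (6, 4)
  proc-D: (8, 5)
  proc-F: (0, 3)
  proc-A: (6, 1)
(2) SAFE. One safe sequence: proc-B, proc-F, proc-G, proc-I, proc-A, proc-D.
Key observation: the order's first zero-slack moment is proc-B ((3, 1) needed, (3, 2) free — a requested resource with nothing to spare).
Walking it through:
  pool = (3, 2)
  run proc-B (needs (3, 1), free (3, 2)); after release of (2, 1) the pool is (5, 3)
  run proc-F (needs (0, 3), free (5, 3)); after release of (1, 1) the pool is (6, 4)
  run proc-G (needs (6, 4), free (6, 4)); after release of (0, 1) the pool is (6, 5)
  run proc-I (needs (5, 3), free (6, 5)); after release of (1, 0) the pool is (7, 5)
  run proc-A (needs (6, 1), free (7, 5)); after release of (1, 0) the pool is (8, 5)
  run proc-D (needs (8, 5), free (8, 5)); after release of (2, 0) the pool is (10, 5)
(3) Precisely 9 of the possible complete orderings are safe sequences.


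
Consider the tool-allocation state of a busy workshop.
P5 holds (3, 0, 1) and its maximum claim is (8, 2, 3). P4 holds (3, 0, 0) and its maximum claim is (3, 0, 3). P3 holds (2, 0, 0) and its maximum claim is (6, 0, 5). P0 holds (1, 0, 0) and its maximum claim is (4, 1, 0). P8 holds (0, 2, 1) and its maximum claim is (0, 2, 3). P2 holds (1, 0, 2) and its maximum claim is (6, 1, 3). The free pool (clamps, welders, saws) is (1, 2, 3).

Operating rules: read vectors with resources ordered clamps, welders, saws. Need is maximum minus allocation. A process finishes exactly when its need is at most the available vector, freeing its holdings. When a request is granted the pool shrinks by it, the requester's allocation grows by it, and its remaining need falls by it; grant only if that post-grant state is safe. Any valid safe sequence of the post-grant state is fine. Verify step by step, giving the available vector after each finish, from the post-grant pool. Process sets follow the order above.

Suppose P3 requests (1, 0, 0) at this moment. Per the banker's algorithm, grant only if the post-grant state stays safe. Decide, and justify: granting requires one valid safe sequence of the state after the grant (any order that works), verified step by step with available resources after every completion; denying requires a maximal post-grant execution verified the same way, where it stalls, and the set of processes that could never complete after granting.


DENY — the pretend-granted state is unsafe.
Key observation: after P4, P0, P8 the pool peaks at (4, 4, 4), and each blocked process is short somewhere: P5 on clamps; P3 on saws; P2 on clamps.
Pretend the grant happened; the run P4, P0, P8 goes as far as possible. Step-by-step check:
  pool = (0, 2, 3)
  run P4 (needs (0, 0, 3), free (0, 2, 3)); after release of (3, 0, 0) the pool is (3, 2, 3)
  run P0 (needs (3, 1, 0), free (3, 2, 3)); after release of (1, 0, 0) the pool is (4, 2, 3)
  run P8 (needs (0, 0, 2), free (4, 2, 3)); after release of (0, 2, 1) the pool is (4, 4, 4)
  blocked: P5 wants (5, 2, 2), pool (4, 4, 4) — not enough clamps
  blocked: P3 wants (3, 0, 5), pool (4, 4, 4) — not enough saws
  blocked: P2 wants (5, 1, 1), pool (4, 4, 4) — not enough clamps
Processes that could never finish after the grant: P5, P3 and P2.


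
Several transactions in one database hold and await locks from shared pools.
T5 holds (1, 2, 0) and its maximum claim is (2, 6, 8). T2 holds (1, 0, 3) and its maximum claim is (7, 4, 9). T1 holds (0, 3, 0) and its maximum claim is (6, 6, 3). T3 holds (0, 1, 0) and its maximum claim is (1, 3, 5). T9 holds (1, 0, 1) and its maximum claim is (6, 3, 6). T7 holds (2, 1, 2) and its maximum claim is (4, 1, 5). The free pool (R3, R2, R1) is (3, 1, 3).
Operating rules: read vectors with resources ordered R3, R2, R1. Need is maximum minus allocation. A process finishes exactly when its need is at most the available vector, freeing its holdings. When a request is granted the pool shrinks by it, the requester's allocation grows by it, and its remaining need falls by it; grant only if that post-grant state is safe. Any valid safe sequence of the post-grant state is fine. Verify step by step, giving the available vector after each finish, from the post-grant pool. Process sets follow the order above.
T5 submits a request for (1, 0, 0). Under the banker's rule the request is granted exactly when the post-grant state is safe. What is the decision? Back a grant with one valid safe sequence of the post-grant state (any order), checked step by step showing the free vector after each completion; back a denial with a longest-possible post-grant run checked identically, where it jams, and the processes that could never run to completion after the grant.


DENY: after the grant no complete ordering would exist.
Key observation: after T7, T3 the pool peaks at (4, 3, 5), and each blocked process is short somewhere: T5 on R2, R1; T2 on R3, R2, R1; T1 on R3; T9 on R3.
Pretend the grant happened; the run T7, T3 goes as far as possible. Step-by-step check:
  pool = (2, 1, 3)
  T7 needs (2, 0, 3) <= (2, 1, 3) -> finishes; pool += (2, 1, 2) = (4, 2, 5)
  T3 needs (1, 2, 5) <= (4, 2, 5) -> finishes; pool += (0, 1, 0) = (4, 3, 5)
  blocked: T5 wants (0, 4, 8), pool (4, 3, 5) — not enough R2 and R1
  blocked: T2 wants (6, 4, 6), pool (4, 3, 5) — not enough R3, R2 and R1
  blocked: T1 wants (6, 3, 3), pool (4, 3, 5) — not enough R3
  blocked: T9 wants (5, 3, 5), pool (4, 3, 5) — not enough R3
Post-grant, the permanently blocked set is T5, T2, T1 and T9.


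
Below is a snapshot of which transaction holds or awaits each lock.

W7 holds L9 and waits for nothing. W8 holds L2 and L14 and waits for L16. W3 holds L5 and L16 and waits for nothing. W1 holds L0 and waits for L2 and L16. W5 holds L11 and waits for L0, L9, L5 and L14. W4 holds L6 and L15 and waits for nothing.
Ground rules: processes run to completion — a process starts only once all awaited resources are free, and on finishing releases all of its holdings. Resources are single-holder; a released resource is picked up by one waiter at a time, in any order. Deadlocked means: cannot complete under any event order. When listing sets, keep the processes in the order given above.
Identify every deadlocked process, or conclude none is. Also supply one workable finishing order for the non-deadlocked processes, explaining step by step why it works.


Nothing here is deadlocked.
Key observation: although several processes wait, no cycle exists — each chain bottoms out at a free runner.
The rest can finish in the order W3, W8, W4, W7, W1, W5.
Walking it through:
  run W3 (it waits on nothing); releases L5 and L16
  run W8 (all its waits — L16 — are resolved); releases L2 and L14
  run W4 (it waits on nothing); releases L6 and L15
  run W7 (it waits on nothing); releases L9
  run W1 (all its waits — L2 and L16 — are resolved); releases L0
  run W5 (all its waits — L0, L9, L5 and L14 — are resolved); releases L11


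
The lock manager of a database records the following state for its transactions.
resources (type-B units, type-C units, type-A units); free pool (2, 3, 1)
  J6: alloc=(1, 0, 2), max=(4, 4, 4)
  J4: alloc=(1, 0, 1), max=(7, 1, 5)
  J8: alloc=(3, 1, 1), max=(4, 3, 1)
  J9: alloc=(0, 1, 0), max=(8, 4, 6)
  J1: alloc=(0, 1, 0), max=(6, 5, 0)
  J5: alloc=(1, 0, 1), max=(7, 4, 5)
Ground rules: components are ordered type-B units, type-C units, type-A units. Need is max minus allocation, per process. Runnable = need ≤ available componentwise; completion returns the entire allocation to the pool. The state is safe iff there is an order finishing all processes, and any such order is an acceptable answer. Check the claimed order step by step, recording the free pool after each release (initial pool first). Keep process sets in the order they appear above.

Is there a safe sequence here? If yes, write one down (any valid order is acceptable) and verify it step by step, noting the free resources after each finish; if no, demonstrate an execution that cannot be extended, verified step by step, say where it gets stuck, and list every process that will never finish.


SAFE, for example via the order J8, J6, J5, J1, J4, J9.
Key observation: J6 marks the first exact bind of the order: its need (3, 4, 2) fits the free (5, 4, 2) with zero slack on a requested resource.
Walking it through:
  pool = (2, 3, 1)
  J8: need (1, 2, 0) fits (2, 3, 1); releases (3, 1, 1), pool now (5, 4, 2)
  J6: need (3, 4, 2) fits (5, 4, 2); releases (1, 0, 2), pool now (6, 4, 4)
  J5: need (6, 4, 4) fits (6, 4, 4); releases (1, 0, 1), pool now (7, 4, 5)
  J1: need (6, 4, 0) fits (7, 4, 5); releases (0, 1, 0), pool now (7, 5, 5)
  J4: need (6, 1, 4) fits (7, 5, 5); releases (1, 0, 1), pool now (8, 5, 6)
  J9: need (8, 3, 6) fits (8, 5, 6); releases (0, 1, 0), pool now (8, 6, 6)


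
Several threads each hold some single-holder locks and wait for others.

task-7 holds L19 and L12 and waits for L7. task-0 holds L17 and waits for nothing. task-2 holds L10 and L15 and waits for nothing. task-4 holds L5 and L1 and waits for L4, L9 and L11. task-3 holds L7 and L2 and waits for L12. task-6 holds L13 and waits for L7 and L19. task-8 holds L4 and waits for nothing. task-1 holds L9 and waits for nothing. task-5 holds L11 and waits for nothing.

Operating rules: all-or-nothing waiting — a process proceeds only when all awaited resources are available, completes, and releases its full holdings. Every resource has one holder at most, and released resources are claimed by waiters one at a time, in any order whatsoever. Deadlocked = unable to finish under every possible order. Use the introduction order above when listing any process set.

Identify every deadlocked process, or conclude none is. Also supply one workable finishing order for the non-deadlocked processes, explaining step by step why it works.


Deadlocked set: task-7, task-3 and task-6.
Key observation: task-7 -> task-3 -> task-7 is a circular wait — nothing in it can go first; task-6 waits into the deadlock from upstream.
The rest can finish in the order task-1, task-2, task-5, task-8, task-4, task-0.
Check, step by step:
  run task-1 (it waits on nothing); releases L9
  run task-2 (it waits on nothing); releases L10 and L15
  run task-5 (it waits on nothing); releases L11
  run task-8 (it waits on nothing); releases L4
  task-4 waits on L4, L9 and L11 — all released -> runs and releases L5 and L1
  run task-0 (it waits on nothing); releases L17


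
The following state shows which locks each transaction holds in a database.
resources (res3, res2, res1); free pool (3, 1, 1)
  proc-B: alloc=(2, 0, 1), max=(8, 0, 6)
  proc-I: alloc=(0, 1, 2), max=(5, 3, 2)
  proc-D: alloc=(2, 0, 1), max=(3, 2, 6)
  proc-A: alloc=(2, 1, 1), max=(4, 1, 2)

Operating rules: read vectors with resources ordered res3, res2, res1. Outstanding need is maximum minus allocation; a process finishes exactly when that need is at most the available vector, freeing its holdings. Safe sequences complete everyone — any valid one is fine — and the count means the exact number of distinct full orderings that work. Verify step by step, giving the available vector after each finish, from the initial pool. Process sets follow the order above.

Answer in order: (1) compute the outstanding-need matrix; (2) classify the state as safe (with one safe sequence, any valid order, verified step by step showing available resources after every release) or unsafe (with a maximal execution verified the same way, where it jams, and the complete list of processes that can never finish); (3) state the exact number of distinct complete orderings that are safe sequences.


(1) Outstanding need per process (order res3, res2, res1):
  proc-B: (6, 0, 5)
  proc-I: (5, 2, 0)
  proc-D: (1, 2, 5)
  proc-A: (2, 0, 1)
(2) UNSAFE.
Key observation: proc-A, proc-I can finish, but then (5, 3, 4) is all there is, and the blocked group's res1 demands exceed it.
A maximal execution: proc-A, proc-I — then nothing else fits. Verifying each step:
  pool = (3, 1, 1)
  run proc-A (needs (2, 0, 1), free (3, 1, 1)); after release of (2, 1, 1) the pool is (5, 2, 2)
  run proc-I (needs (5, 2, 0), free (5, 2, 2)); after release of (0, 1, 2) the pool is (5, 3, 4)
  blocked: proc-B wants (6, 0, 5), pool (5, 3, 4) — not enough res3 and res1
  blocked: proc-D wants (1, 2, 5), pool (5, 3, 4) — not enough res1
Never able to finish: proc-B and proc-D.
(3) Exactly 0 of the possible complete orderings are safe sequences.


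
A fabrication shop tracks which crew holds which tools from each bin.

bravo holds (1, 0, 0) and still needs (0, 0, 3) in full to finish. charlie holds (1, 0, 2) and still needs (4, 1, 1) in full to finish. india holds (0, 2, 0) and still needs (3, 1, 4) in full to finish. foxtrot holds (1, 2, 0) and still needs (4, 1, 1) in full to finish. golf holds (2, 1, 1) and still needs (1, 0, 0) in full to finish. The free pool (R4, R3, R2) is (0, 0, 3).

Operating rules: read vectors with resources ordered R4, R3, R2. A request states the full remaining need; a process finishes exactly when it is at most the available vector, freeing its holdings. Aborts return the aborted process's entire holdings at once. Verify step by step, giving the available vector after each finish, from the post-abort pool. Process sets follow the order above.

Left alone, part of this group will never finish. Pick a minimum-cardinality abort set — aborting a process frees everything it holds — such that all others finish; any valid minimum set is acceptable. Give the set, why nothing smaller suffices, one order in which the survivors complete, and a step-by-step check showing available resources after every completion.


The answer: abort charlie.
Key observation: the deadlocked foxtrot becomes finishable only because charlie released (1, 0, 2); it completes at step 3 below.
Why nothing smaller works: aborting no one leaves the state deadlocked as given.
Survivors finish in the order: golf, bravo, foxtrot, india. Check, step by step (pool after the aborts first):
  pool = (1, 0, 5)
  run golf (needs (1, 0, 0), free (1, 0, 5)); after release of (2, 1, 1) the pool is (3, 1, 6)
  run bravo (needs (0, 0, 3), free (3, 1, 6)); after release of (1, 0, 0) the pool is (4, 1, 6)
  run foxtrot (needs (4, 1, 1), free (4, 1, 6)); after release of (1, 2, 0) the pool is (5, 3, 6)
  run india (needs (3, 1, 4), free (5, 3, 6)); after release of (0, 2, 0) the pool is (5, 5, 6)


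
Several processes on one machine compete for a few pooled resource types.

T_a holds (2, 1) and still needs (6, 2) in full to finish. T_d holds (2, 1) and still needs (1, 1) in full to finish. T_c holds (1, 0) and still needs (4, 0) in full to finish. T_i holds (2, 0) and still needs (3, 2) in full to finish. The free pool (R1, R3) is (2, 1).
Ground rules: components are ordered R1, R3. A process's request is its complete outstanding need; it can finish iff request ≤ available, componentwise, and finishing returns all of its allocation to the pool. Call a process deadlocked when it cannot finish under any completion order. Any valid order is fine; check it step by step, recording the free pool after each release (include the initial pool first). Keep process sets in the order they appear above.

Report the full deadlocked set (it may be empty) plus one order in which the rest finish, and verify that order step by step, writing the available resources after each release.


Nothing here is deadlocked.
Key observation: T_d fits the free pool immediately, and its release cascades until everyone finishes.
The rest can finish in the order T_d, T_i, T_c, T_a. Check, step by step:
  pool = (2, 1)
  T_d needs (1, 1) <= (2, 1) -> finishes; pool += (2, 1) = (4, 2)
  T_i needs (3, 2) <= (4, 2) -> finishes; pool += (2, 0) = (6, 2)
  T_c needs (4, 0) <= (6, 2) -> finishes; pool += (1, 0) = (7, 2)
  T_a needs (6, 2) <= (7, 2) -> finishes; pool += (2, 1) = (9, 3)


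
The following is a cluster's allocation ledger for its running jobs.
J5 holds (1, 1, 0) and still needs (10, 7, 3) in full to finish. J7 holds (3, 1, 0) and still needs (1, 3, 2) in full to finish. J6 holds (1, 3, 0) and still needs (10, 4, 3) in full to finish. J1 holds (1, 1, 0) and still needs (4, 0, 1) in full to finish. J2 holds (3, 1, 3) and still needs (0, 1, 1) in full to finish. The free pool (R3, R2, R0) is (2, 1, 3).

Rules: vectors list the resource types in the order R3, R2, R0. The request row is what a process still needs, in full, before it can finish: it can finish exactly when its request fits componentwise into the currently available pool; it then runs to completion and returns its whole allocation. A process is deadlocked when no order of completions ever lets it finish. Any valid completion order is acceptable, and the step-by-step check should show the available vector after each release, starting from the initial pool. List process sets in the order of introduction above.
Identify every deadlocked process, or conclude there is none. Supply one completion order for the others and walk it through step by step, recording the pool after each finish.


The deadlocked set is J5 and J6.
Key observation: once J2, J1, J7 finish, the pool peaks at (9, 4, 6) — and every remaining process still needs more R3 than that.
A valid finishing order for the others: J2, J1, J7. Check, step by step:
  pool = (2, 1, 3)
  J2: need (0, 1, 1) fits (2, 1, 3); releases (3, 1, 3), pool now (5, 2, 6)
  J1: need (4, 0, 1) fits (5, 2, 6); releases (1, 1, 0), pool now (6, 3, 6)
  J7: need (1, 3, 2) fits (6, 3, 6); releases (3, 1, 0), pool now (9, 4, 6)
None of the blocked processes ever fits:
  J5 still needs (10, 7, 3) but only (9, 4, 6) is free — short on R3 and R2
  J6 still needs (10, 4, 3) but only (9, 4, 6) is free — short on R3


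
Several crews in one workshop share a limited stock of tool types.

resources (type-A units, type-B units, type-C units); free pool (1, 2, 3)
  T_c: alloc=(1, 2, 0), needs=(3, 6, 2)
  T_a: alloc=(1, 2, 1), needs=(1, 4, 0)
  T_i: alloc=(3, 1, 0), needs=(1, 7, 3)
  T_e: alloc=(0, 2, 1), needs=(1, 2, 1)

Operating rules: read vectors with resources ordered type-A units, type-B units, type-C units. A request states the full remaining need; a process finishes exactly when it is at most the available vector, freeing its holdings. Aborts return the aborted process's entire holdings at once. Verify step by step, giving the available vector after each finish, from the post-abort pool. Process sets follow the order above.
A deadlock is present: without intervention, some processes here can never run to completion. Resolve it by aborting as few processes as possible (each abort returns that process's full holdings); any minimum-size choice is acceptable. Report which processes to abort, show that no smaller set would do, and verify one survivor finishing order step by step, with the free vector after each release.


Minimum abort set: T_i.
Key observation: T_c could never have finished before the abort; with (3, 1, 0) returned by T_i, it fits at step 3.
Why nothing smaller works: aborting no one leaves the state deadlocked as given.
One survivor order: T_e, T_a, T_c. Step-by-step check (post-abort pool first):
  pool = (4, 3, 3)
  T_e: need (1, 2, 1) fits (4, 3, 3); releases (0, 2, 1), pool now (4, 5, 4)
  T_a: need (1, 4, 0) fits (4, 5, 4); releases (1, 2, 1), pool now (5, 7, 5)
  T_c: need (3, 6, 2) fits (5, 7, 5); releases (1, 2, 0), pool now (6, 9, 5)


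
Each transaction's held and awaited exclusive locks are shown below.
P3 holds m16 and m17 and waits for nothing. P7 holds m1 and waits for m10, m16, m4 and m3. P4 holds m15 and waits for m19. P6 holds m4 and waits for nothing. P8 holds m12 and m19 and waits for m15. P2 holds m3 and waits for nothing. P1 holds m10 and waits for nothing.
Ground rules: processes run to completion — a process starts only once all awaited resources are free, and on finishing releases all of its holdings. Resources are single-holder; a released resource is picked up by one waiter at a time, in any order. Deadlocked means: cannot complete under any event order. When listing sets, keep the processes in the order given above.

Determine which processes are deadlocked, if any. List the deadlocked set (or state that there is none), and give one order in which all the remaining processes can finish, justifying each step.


Deadlocked set: P4 and P8.
Key observation: the knot is the closed ring of waits P4 -> P8 -> P4; no other process is dragged down with it.
One completion order for the rest: P1, P2, P3, P6, P7.
Walking it through:
  P1: no waits; runs immediately, freeing m10
  P2: no waits; runs immediately, freeing m3
  P3: no waits; runs immediately, freeing m16 and m17
  P6: no waits; runs immediately, freeing m4
  P7 waits on m10, m16, m4 and m3 — all released -> runs and releases m1


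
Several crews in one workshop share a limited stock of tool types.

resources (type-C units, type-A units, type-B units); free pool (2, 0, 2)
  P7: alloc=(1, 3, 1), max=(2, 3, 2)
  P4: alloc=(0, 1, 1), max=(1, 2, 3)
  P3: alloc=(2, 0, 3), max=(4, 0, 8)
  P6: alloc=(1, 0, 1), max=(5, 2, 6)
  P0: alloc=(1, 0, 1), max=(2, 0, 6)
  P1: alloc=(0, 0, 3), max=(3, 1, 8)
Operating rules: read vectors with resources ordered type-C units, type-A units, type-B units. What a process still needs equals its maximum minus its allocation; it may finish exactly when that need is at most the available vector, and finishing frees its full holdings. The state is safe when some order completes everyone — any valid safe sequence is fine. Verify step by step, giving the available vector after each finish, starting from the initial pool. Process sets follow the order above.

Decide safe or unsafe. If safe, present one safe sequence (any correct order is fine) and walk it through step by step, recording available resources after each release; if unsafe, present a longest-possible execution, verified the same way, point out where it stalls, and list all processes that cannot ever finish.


The state is UNSAFE.
Key observation: P7, P4 can finish, but then (3, 4, 4) is all there is, and the blocked group's type-B units demands exceed it.
Going as far as possible: P7, P4; after that, nothing fits. Step-by-step check:
  pool = (2, 0, 2)
  P7: need (1, 0, 1) fits (2, 0, 2); releases (1, 3, 1), pool now (3, 3, 3)
  P4: need (1, 1, 2) fits (3, 3, 3); releases (0, 1, 1), pool now (3, 4, 4)
  blocked: P3 wants (2, 0, 5), pool (3, 4, 4) — not enough type-B units
  blocked: P6 wants (4, 2, 5), pool (3, 4, 4) — not enough type-C units and type-B units
  blocked: P0 wants (1, 0, 5), pool (3, 4, 4) — not enough type-B units
  blocked: P1 wants (3, 1, 5), pool (3, 4, 4) — not enough type-B units
Processes that can never finish: P3, P6, P0 and P1.


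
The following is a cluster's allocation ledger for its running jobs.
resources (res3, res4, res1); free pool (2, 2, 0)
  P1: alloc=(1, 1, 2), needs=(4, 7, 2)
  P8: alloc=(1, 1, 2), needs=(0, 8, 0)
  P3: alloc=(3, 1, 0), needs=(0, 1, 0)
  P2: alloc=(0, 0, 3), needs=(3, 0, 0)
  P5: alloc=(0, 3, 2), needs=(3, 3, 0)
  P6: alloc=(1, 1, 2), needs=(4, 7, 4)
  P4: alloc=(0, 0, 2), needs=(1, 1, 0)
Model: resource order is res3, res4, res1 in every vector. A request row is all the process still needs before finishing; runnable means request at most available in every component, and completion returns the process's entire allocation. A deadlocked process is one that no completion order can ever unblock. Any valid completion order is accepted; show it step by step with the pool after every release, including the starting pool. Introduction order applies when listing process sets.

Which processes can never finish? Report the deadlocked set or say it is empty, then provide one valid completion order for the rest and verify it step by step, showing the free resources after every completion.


Deadlocked: P1, P8 and P6.
Key observation: after P3, P2, P4, P5 complete, (5, 6, 7) is the best the pool ever gets, yet each leftover process wants more res4.
A valid finishing order for the others: P3, P2, P4, P5. Step-by-step check:
  pool = (2, 2, 0)
  P3 needs (0, 1, 0) <= (2, 2, 0) -> finishes; pool += (3, 1, 0) = (5, 3, 0)
  P2 needs (3, 0, 0) <= (5, 3, 0) -> finishes; pool += (0, 0, 3) = (5, 3, 3)
  P4 needs (1, 1, 0) <= (5, 3, 3) -> finishes; pool += (0, 0, 2) = (5, 3, 5)
  P5 needs (3, 3, 0) <= (5, 3, 5) -> finishes; pool += (0, 3, 2) = (5, 6, 7)
The stuck group stays short no matter what:
  P1 still needs (4, 7, 2) but only (5, 6, 7) is free — short on res4
  P8 still needs (0, 8, 0) but only (5, 6, 7) is free — short on res4
  P6 still needs (4, 7, 4) but only (5, 6, 7) is free — short on res4


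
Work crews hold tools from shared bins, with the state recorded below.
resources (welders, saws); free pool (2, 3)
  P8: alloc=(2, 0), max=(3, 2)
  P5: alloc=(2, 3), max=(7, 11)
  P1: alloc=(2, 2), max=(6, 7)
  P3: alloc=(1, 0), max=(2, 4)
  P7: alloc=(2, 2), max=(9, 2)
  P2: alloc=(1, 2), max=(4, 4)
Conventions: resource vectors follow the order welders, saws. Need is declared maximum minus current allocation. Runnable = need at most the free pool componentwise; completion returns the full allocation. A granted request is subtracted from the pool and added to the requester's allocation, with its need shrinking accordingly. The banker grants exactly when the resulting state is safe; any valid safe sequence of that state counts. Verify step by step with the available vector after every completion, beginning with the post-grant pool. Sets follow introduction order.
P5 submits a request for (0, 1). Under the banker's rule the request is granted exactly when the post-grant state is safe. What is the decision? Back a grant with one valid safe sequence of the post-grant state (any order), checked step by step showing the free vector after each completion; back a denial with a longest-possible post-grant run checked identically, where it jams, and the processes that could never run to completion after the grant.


DENY — the pretend-granted state is unsafe.
Key observation: after P8, P2, P3 the pool peaks at (6, 4), and each blocked process is short somewhere: P5 on saws; P1 on saws; P7 on welders.
After a pretend grant, a maximal execution: P8, P2, P3 — then nothing else fits. Step-by-step check:
  pool = (2, 2)
  P8: need (1, 2) fits (2, 2); releases (2, 0), pool now (4, 2)
  P2: need (3, 2) fits (4, 2); releases (1, 2), pool now (5, 4)
  P3: need (1, 4) fits (5, 4); releases (1, 0), pool now (6, 4)
  P5 still needs (5, 7) but only (6, 4) is free — short on saws
  P1 still needs (4, 5) but only (6, 4) is free — short on saws
  P7 still needs (7, 0) but only (6, 4) is free — short on welders
Had the request been granted, P5, P1 and P7 could never finish.


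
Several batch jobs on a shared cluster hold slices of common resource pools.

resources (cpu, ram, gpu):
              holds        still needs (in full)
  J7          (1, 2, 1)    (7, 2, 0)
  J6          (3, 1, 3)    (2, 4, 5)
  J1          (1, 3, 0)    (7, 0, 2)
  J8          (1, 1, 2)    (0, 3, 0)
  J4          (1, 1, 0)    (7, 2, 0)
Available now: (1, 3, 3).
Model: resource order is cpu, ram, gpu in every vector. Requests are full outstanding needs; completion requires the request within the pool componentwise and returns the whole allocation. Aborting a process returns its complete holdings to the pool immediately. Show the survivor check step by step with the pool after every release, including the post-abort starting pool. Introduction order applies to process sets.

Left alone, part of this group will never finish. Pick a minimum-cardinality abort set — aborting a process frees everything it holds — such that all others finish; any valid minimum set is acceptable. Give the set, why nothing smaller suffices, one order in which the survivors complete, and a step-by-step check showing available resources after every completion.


Minimum abort set: J7 and J1.
Key observation: the returned (2, 5, 1) from J7 and J1 is what brings J4 — unrunnable before, under any order — into play at step 3.
No one abort is enough; case by case: J7 alone leaves J1 blocked (short on cpu); J6 alone leaves J7 blocked (short on cpu); J1 alone leaves J7 blocked (short on cpu); J8 alone leaves J7 blocked (short on cpu); J4 alone leaves J7 blocked (short on cpu).
One survivor order: J8, J6, J4. Verifying each step (post-abort pool first):
  pool = (3, 8, 4)
  J8: need (0, 3, 0) fits (3, 8, 4); releases (1, 1, 2), pool now (4, 9, 6)
  J6: need (2, 4, 5) fits (4, 9, 6); releases (3, 1, 3), pool now (7, 10, 9)
  J4: need (7, 2, 0) fits (7, 10, 9); releases (1, 1, 0), pool now (8, 11, 9)
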